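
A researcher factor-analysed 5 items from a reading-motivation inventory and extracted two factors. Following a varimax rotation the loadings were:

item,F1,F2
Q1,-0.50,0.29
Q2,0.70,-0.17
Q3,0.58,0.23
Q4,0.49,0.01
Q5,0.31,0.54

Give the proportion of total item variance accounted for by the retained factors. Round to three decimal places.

0.374

Communalities: 0.3341, 0.5189, 0.3893, 0.2402, 0.3877; Σh² = 1.8702.
Total variance with 5 standardized items is 5, so the solution explains 1.8702/5 = 0.3740.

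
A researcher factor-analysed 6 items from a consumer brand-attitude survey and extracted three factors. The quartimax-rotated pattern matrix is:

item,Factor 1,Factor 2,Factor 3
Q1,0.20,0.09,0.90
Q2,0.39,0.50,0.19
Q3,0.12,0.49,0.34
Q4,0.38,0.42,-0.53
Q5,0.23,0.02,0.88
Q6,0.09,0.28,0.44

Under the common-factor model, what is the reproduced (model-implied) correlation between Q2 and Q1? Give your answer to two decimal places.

r̂ = Σ λ_i·λ_j across factors = (0.39)(0.20) + (0.50)(0.09) + (0.19)(0.90)
  = +0.0780 +0.0450 +0.1710 = 0.2940

0.29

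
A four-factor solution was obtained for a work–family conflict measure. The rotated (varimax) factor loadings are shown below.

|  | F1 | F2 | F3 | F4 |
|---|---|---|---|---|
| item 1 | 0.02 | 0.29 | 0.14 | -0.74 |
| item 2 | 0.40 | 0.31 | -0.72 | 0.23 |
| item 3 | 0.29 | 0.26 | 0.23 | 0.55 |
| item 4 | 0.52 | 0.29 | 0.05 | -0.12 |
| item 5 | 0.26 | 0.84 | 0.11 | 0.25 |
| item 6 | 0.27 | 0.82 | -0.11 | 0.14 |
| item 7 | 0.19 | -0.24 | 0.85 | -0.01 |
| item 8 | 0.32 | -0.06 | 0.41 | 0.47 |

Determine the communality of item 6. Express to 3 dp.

0.777

h² = 0.27² + 0.82² + (-0.11)² + 0.14² = 0.0729 + 0.6724 + 0.0121 + 0.0196 = 0.7770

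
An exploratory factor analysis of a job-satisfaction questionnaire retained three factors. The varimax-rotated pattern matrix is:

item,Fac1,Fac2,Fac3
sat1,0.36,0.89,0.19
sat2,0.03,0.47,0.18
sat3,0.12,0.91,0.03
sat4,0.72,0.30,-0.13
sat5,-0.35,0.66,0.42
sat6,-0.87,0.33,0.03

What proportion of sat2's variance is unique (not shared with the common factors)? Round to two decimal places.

0.75

h² = 0.03² + 0.47² + 0.18² = 0.0009 + 0.2209 + 0.0324 = 0.2542
Uniqueness u² = 1 − h² = 1 − 0.2542 = 0.7458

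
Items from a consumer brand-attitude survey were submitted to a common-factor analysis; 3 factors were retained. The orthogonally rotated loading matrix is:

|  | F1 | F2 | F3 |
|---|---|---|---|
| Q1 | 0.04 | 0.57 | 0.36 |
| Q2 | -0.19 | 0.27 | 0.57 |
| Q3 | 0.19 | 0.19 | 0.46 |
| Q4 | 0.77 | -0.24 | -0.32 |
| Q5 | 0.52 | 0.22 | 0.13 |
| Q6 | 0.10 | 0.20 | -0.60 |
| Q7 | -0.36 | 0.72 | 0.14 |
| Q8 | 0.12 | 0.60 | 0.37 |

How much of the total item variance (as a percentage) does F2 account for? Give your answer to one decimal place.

18.2%

SS loadings for F2 = 0.57² + 0.27² + 0.19² + (-0.24)² + 0.22² + 0.20² + 0.72² + 0.60² = 1.4583
With 8 standardized items, total variance = 8. Proportion = 1.4583/8 = 0.1823 → 18.23%.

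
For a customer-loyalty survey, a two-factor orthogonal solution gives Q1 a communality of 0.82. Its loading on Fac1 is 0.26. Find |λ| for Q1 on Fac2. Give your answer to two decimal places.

0.87

Under orthogonal rotation h² = Σλ², so λ_Fac2² = h² − (0.0676) = 0.82 − 0.0676 = 0.7524.
|λ| = √0.7524 = 0.8674.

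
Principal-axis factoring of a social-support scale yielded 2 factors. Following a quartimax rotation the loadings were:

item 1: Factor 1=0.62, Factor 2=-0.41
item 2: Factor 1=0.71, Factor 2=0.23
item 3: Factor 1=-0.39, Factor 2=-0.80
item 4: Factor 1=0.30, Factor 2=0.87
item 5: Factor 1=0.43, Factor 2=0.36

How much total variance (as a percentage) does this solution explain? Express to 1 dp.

61.3%

Communalities: 0.5525, 0.5570, 0.7921, 0.8469, 0.3145; Σh² = 3.0630.
Total variance with 5 standardized items is 5, so the solution explains 3.0630/5 = 0.6126 = 61.26%.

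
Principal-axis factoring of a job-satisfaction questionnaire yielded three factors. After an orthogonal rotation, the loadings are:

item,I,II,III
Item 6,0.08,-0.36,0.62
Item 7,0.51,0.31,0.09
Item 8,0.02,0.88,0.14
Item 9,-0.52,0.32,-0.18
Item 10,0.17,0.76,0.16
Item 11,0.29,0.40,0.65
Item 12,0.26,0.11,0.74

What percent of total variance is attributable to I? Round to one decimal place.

SS loadings for I = 0.08² + 0.51² + 0.02² + (-0.52)² + 0.17² + 0.29² + 0.26² = 0.7179
With 7 standardized items, total variance = 7. Proportion = 0.7179/7 = 0.1026 → 10.26%.

10.3%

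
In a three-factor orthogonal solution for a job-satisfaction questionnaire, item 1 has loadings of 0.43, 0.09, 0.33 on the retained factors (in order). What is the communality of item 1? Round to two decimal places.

h² = 0.43² + 0.09² + 0.33² = 0.1849 + 0.0081 + 0.1089 = 0.3019

0.30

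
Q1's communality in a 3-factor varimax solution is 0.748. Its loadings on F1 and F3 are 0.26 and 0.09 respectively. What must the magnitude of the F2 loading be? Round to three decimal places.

Under orthogonal rotation h² = Σλ², so λ_F2² = h² − (0.0757) = 0.748 − 0.0757 = 0.6723.
|λ| = √0.6723 = 0.8199.

0.820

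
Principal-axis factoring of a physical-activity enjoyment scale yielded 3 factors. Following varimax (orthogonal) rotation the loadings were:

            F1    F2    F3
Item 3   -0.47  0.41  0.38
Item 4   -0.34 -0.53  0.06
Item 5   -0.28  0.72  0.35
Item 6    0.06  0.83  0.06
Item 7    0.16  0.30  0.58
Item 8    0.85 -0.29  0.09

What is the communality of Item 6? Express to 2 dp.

h² = 0.06² + 0.83² + 0.06² = 0.0036 + 0.6889 + 0.0036 = 0.6961

0.70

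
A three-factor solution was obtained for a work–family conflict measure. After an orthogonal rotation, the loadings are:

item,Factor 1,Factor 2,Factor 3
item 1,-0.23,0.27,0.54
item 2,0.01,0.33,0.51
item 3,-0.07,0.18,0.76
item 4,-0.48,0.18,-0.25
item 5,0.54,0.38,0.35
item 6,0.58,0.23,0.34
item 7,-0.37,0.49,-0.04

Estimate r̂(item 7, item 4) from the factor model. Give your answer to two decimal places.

0.28

r̂ = Σ λ_i·λ_j across factors = (-0.37)(-0.48) + (0.49)(0.18) + (-0.04)(-0.25)
  = +0.1776 +0.0882 +0.0100 = 0.2758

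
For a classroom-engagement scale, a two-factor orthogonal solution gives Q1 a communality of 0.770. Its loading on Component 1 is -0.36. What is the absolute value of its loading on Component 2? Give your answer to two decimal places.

Under orthogonal rotation h² = Σλ², so λ_Component 2² = h² − (0.1296) = 0.770 − 0.1296 = 0.6404.
|λ| = √0.6404 = 0.8002.

0.80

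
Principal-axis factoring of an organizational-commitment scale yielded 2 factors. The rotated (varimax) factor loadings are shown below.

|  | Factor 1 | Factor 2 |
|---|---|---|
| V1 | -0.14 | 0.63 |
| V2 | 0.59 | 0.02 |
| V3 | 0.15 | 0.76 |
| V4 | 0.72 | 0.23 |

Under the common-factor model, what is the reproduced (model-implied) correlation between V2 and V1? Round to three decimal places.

-0.070

r̂ = Σ λ_i·λ_j across factors = (0.59)(-0.14) + (0.02)(0.63)
  = -0.0826 +0.0126 = -0.0700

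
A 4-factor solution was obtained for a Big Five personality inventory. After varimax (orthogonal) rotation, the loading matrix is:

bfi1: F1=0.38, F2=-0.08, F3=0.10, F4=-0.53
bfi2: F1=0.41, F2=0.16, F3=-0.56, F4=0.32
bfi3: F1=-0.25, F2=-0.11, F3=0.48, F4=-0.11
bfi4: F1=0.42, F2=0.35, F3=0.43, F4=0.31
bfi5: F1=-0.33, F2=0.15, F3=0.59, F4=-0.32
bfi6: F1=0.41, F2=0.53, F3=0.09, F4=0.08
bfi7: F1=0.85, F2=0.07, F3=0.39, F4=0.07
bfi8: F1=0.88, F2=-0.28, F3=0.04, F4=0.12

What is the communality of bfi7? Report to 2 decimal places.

h² = 0.85² + 0.07² + 0.39² + 0.07² = 0.7225 + 0.0049 + 0.1521 + 0.0049 = 0.8844

0.88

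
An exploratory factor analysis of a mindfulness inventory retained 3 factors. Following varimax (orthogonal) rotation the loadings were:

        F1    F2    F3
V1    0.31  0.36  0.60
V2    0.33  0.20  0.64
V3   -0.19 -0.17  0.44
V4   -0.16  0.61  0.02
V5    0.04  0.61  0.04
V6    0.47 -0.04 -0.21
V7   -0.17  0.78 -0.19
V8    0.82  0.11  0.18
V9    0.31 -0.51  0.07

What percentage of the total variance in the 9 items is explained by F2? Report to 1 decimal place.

SS loadings for F2 = 0.36² + 0.20² + (-0.17)² + 0.61² + 0.61² + (-0.04)² + 0.78² + 0.11² + (-0.51)² = 1.8249
With 9 standardized items, total variance = 9. Proportion = 1.8249/9 = 0.2028 → 20.28%.

20.3%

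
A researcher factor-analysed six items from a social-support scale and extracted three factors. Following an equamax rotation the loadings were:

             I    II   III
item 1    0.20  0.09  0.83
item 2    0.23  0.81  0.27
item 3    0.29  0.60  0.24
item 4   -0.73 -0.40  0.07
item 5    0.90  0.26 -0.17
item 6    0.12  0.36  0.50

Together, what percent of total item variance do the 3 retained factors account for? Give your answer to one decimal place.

Communalities: 0.7370, 0.7819, 0.5017, 0.6978, 0.9065, 0.3940; Σh² = 4.0189.
Total variance with 6 standardized items is 6, so the solution explains 4.0189/6 = 0.6698 = 66.98%.

67.0%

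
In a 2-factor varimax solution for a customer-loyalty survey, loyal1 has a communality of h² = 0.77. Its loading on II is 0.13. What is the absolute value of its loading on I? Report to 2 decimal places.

Under orthogonal rotation h² = Σλ², so λ_I² = h² − (0.0169) = 0.77 − 0.0169 = 0.7531.
|λ| = √0.7531 = 0.8678.

0.87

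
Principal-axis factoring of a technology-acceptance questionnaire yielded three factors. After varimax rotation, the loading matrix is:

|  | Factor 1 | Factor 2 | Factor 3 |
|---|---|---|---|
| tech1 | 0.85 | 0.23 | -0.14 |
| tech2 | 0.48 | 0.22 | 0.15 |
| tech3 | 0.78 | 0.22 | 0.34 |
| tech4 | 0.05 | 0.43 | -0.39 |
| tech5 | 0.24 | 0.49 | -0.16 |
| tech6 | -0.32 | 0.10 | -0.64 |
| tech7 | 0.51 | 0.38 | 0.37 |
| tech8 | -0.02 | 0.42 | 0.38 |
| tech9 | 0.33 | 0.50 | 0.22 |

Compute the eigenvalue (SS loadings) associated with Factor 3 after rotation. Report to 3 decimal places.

1.075

SS loadings for Factor 3 = (-0.14)² + 0.15² + 0.34² + (-0.39)² + (-0.16)² + (-0.64)² + 0.37² + 0.38² + 0.22² = 0.0196 + 0.0225 + 0.1156 + 0.1521 + 0.0256 + 0.4096 + 0.1369 + 0.1444 + 0.0484 = 1.0747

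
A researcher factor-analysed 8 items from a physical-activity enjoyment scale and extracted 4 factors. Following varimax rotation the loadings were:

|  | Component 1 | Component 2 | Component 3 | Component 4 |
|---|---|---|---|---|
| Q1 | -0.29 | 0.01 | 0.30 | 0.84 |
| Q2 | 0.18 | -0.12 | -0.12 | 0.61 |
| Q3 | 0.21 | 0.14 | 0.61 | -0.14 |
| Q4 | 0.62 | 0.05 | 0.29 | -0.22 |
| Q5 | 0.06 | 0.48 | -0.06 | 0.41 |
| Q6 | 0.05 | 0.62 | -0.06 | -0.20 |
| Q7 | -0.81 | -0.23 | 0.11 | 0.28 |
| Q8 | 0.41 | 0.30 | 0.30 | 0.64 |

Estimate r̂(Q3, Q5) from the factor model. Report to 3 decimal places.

-0.014

r̂ = Σ λ_i·λ_j across factors = (0.21)(0.06) + (0.14)(0.48) + (0.61)(-0.06) + (-0.14)(0.41)
  = +0.0126 +0.0672 -0.0366 -0.0574 = -0.0142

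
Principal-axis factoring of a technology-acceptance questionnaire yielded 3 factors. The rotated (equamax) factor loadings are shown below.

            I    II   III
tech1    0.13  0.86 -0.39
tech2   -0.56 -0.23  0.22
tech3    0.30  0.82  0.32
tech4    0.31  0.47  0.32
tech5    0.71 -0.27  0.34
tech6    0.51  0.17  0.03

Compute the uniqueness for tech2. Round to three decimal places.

0.585

h² = (-0.56)² + (-0.23)² + 0.22² = 0.3136 + 0.0529 + 0.0484 = 0.4149
Uniqueness u² = 1 − h² = 1 − 0.4149 = 0.5851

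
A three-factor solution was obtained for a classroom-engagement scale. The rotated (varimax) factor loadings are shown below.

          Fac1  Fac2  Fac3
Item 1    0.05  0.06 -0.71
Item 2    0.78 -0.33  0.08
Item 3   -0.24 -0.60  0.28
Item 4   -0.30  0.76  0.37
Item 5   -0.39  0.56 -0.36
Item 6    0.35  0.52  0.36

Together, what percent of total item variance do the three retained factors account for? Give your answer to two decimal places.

SS loadings by factor: 1.0331, 1.6341, 0.9850; total = 3.6522.
Total variance with 6 standardized items is 6, so the solution explains 3.6522/6 = 0.6087 = 60.87%.

60.87%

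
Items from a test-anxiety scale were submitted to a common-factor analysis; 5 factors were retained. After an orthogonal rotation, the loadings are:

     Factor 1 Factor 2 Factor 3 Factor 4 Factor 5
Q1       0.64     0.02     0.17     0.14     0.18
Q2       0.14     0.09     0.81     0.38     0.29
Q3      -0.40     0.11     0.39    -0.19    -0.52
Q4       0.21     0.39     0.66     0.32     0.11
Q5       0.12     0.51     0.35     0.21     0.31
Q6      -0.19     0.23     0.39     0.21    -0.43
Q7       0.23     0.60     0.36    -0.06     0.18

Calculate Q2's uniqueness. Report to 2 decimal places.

h² = 0.14² + 0.09² + 0.81² + 0.38² + 0.29² = 0.0196 + 0.0081 + 0.6561 + 0.1444 + 0.0841 = 0.9123
Uniqueness u² = 1 − h² = 1 − 0.9123 = 0.0877

0.09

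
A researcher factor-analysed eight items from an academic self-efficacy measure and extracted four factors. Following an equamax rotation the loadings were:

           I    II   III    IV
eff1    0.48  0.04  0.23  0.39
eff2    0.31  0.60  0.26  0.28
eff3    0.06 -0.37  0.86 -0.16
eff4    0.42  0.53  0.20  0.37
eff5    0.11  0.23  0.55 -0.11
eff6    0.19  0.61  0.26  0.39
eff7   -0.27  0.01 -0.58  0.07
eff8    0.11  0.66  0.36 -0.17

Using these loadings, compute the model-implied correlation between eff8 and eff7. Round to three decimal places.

r̂ = Σ λ_i·λ_j across factors = (0.11)(-0.27) + (0.66)(0.01) + (0.36)(-0.58) + (-0.17)(0.07)
  = -0.0297 +0.0066 -0.2088 -0.0119 = -0.2438

-0.244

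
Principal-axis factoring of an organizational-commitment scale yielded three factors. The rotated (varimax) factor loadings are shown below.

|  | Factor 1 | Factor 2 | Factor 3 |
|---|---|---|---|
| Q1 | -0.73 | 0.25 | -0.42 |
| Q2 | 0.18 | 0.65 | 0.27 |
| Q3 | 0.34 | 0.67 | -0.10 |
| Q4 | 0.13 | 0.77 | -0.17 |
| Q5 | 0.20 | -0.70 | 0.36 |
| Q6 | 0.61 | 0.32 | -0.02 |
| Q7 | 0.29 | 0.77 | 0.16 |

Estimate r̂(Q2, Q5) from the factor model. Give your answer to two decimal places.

-0.32

r̂ = Σ λ_i·λ_j across factors = (0.18)(0.20) + (0.65)(-0.70) + (0.27)(0.36)
  = +0.0360 -0.4550 +0.0972 = -0.3218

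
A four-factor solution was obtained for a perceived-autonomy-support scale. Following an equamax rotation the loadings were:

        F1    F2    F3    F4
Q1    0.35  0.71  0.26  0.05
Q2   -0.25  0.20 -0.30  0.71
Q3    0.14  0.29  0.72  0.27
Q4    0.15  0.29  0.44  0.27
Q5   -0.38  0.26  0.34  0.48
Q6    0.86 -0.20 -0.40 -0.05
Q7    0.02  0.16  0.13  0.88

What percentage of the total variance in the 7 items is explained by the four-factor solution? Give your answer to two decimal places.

68.27%

Communalities: 0.6967, 0.6966, 0.6950, 0.3731, 0.5580, 0.9421, 0.8173; Σh² = 4.7788.
Total variance with 7 standardized items is 7, so the solution explains 4.7788/7 = 0.6827 = 68.27%.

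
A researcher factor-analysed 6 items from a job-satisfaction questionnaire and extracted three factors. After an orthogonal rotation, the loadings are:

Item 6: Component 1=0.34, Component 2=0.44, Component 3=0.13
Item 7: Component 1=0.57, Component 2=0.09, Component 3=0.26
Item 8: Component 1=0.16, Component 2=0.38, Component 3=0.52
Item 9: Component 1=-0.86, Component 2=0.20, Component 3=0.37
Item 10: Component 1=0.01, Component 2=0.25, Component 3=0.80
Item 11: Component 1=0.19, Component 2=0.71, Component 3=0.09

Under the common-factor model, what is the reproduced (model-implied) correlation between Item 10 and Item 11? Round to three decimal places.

r̂ = Σ λ_i·λ_j across factors = (0.01)(0.19) + (0.25)(0.71) + (0.80)(0.09)
  = +0.0019 +0.1775 +0.0720 = 0.2514

0.251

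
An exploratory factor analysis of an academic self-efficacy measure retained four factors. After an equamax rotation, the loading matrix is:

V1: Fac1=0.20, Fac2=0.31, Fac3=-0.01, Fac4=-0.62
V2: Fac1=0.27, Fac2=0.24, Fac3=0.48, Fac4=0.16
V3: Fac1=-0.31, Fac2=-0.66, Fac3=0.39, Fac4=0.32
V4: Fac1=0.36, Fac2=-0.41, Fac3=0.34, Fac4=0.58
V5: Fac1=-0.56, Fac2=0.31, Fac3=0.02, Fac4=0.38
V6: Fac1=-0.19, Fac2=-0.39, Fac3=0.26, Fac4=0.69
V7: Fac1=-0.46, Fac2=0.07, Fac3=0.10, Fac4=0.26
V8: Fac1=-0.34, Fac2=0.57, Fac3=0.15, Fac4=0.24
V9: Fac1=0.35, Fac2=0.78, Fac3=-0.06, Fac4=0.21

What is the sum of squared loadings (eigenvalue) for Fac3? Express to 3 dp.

SS loadings for Fac3 = (-0.01)² + 0.48² + 0.39² + 0.34² + 0.02² + 0.26² + 0.10² + 0.15² + (-0.06)² = 0.0001 + 0.2304 + 0.1521 + 0.1156 + 0.0004 + 0.0676 + 0.0100 + 0.0225 + 0.0036 = 0.6023

0.602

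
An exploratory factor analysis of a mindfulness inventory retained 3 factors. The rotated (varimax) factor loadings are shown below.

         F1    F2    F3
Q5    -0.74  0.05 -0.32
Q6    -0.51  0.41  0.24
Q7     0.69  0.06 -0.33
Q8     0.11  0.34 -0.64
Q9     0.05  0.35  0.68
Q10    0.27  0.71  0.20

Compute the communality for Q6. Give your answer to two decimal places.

h² = (-0.51)² + 0.41² + 0.24² = 0.2601 + 0.1681 + 0.0576 = 0.4858

0.49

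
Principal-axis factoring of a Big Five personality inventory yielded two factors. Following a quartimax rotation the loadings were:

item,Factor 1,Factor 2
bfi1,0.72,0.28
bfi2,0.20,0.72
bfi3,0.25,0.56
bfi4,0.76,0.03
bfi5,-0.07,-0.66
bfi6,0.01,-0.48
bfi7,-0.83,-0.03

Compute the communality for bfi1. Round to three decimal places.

h² = 0.72² + 0.28² = 0.5184 + 0.0784 = 0.5968

0.597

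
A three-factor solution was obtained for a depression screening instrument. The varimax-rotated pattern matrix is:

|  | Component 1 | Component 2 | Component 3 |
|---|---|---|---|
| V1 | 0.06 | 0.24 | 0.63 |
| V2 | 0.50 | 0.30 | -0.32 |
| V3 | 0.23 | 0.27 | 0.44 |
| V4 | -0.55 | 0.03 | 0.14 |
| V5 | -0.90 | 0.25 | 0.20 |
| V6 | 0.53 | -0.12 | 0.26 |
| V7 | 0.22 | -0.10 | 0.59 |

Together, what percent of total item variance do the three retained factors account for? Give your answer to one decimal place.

46.1%

Communalities: 0.4581, 0.4424, 0.3194, 0.3230, 0.9125, 0.3629, 0.4065; Σh² = 3.2248.
Total variance with 7 standardized items is 7, so the solution explains 3.2248/7 = 0.4607 = 46.07%.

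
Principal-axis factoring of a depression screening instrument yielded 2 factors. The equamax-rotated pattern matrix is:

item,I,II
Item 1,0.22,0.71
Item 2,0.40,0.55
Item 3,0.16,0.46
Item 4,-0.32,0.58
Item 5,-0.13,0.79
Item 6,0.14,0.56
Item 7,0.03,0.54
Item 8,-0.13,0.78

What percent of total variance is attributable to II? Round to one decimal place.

SS loadings for II = 0.71² + 0.55² + 0.46² + 0.58² + 0.79² + 0.56² + 0.54² + 0.78² = 3.1923
With 8 standardized items, total variance = 8. Proportion = 3.1923/8 = 0.3990 → 39.90%.

39.9%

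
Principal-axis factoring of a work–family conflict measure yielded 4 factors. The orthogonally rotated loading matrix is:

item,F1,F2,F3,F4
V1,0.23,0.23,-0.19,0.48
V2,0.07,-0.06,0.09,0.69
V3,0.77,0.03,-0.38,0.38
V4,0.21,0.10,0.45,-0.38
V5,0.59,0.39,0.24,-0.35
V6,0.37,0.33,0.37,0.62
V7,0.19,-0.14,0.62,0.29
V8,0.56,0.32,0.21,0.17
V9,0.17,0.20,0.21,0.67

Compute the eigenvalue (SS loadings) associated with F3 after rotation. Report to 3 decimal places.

1.058

SS loadings for F3 = (-0.19)² + 0.09² + (-0.38)² + 0.45² + 0.24² + 0.37² + 0.62² + 0.21² + 0.21² = 0.0361 + 0.0081 + 0.1444 + 0.2025 + 0.0576 + 0.1369 + 0.3844 + 0.0441 + 0.0441 = 1.0582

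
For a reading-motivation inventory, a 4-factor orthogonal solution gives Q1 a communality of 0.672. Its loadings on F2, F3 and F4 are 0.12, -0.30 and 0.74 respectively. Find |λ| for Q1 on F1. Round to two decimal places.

Under orthogonal rotation h² = Σλ², so λ_F1² = h² − (0.6520) = 0.672 − 0.6520 = 0.0200.
|λ| = √0.0200 = 0.1414.

0.14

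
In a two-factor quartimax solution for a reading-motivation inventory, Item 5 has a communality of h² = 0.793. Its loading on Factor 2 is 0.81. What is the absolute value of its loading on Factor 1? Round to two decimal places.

Under orthogonal rotation h² = Σλ², so λ_Factor 1² = h² − (0.6561) = 0.793 − 0.6561 = 0.1369.
|λ| = √0.1369 = 0.3700.

0.37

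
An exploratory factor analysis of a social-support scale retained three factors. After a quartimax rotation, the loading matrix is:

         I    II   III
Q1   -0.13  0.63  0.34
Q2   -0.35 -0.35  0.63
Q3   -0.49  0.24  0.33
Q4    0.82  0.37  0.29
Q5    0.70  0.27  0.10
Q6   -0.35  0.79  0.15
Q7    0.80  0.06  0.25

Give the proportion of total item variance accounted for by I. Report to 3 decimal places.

0.329

SS loadings for I = (-0.13)² + (-0.35)² + (-0.49)² + 0.82² + 0.70² + (-0.35)² + 0.80² = 2.3044
Proportion of variance = 2.3044 / 7 = 0.3292.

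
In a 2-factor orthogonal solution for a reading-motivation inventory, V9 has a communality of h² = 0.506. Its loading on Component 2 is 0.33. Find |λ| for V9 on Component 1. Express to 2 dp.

0.63

Under orthogonal rotation h² = Σλ², so λ_Component 1² = h² − (0.1089) = 0.506 − 0.1089 = 0.3971.
|λ| = √0.3971 = 0.6302.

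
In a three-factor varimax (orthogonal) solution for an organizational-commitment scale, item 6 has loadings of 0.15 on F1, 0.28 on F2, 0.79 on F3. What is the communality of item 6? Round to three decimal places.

0.725

h² = 0.15² + 0.28² + 0.79² = 0.0225 + 0.0784 + 0.6241 = 0.7250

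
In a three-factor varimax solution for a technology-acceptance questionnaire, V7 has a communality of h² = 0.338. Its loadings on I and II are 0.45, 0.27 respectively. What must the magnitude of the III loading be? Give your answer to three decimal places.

Under orthogonal rotation h² = Σλ², so λ_III² = h² − (0.2754) = 0.338 − 0.2754 = 0.0626.
|λ| = √0.0626 = 0.2502.

0.250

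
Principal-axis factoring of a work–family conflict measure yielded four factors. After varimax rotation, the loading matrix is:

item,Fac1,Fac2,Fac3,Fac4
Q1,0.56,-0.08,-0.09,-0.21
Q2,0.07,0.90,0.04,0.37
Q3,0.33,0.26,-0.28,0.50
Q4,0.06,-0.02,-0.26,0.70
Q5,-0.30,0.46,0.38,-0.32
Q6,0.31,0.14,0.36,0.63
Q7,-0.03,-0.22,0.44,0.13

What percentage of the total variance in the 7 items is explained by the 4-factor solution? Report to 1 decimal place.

SS loadings by factor: 0.6180, 1.1640, 0.6233, 1.4372; total = 3.8425.
Total variance with 7 standardized items is 7, so the solution explains 3.8425/7 = 0.5489 = 54.89%.

54.9%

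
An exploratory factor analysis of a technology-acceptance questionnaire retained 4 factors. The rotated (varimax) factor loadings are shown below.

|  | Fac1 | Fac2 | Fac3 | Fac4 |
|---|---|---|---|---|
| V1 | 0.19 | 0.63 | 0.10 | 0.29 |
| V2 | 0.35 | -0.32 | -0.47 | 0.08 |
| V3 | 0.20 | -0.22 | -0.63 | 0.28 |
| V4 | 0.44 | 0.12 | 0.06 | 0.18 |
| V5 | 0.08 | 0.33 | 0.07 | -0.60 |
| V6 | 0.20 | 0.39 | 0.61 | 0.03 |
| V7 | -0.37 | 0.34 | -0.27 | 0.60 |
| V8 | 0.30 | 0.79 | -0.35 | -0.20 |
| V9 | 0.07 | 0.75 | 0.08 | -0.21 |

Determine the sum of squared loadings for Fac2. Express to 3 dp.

2.125

SS loadings for Fac2 = 0.63² + (-0.32)² + (-0.22)² + 0.12² + 0.33² + 0.39² + 0.34² + 0.79² + 0.75² = 0.3969 + 0.1024 + 0.0484 + 0.0144 + 0.1089 + 0.1521 + 0.1156 + 0.6241 + 0.5625 = 2.1253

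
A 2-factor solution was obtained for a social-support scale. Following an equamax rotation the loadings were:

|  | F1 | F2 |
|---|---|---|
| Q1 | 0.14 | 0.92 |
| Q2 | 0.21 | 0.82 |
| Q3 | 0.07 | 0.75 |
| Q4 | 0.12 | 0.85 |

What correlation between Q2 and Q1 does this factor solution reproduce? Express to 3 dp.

0.784

r̂ = Σ λ_i·λ_j across factors = (0.21)(0.14) + (0.82)(0.92)
  = +0.0294 +0.7544 = 0.7838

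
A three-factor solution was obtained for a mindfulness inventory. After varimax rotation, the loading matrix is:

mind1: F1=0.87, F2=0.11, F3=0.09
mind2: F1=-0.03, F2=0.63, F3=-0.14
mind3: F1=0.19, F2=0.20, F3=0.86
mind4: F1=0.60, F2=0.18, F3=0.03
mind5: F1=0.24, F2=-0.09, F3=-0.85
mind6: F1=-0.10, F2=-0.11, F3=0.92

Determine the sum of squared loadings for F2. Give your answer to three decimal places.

0.502

SS loadings for F2 = 0.11² + 0.63² + 0.20² + 0.18² + (-0.09)² + (-0.11)² = 0.0121 + 0.3969 + 0.0400 + 0.0324 + 0.0081 + 0.0121 = 0.5016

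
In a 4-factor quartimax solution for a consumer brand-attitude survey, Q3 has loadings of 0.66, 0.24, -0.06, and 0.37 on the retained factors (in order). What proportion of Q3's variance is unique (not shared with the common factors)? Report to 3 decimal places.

h² = 0.66² + 0.24² + (-0.06)² + 0.37² = 0.4356 + 0.0576 + 0.0036 + 0.1369 = 0.6337
Uniqueness u² = 1 − h² = 1 − 0.6337 = 0.3663

0.366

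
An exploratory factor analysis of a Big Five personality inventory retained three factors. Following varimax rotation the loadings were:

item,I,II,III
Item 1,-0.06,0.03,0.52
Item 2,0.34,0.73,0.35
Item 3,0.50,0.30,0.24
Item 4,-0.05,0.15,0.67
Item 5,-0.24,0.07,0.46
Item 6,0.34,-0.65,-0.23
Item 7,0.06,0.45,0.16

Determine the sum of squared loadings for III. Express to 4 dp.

SS loadings for III = 0.52² + 0.35² + 0.24² + 0.67² + 0.46² + (-0.23)² + 0.16² = 0.2704 + 0.1225 + 0.0576 + 0.4489 + 0.2116 + 0.0529 + 0.0256 = 1.1895

1.1895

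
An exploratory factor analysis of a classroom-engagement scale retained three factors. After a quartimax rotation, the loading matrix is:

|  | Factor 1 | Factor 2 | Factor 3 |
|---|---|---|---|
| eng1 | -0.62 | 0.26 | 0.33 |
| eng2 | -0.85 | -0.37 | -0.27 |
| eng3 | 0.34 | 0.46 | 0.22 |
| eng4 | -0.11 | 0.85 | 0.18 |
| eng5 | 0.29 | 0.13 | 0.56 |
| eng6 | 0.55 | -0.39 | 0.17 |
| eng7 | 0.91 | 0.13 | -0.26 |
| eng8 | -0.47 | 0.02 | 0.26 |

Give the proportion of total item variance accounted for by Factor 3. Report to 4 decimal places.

0.0925

SS loadings for Factor 3 = 0.33² + (-0.27)² + 0.22² + 0.18² + 0.56² + 0.17² + (-0.26)² + 0.26² = 0.7403
Proportion of variance = 0.7403 / 8 = 0.0925.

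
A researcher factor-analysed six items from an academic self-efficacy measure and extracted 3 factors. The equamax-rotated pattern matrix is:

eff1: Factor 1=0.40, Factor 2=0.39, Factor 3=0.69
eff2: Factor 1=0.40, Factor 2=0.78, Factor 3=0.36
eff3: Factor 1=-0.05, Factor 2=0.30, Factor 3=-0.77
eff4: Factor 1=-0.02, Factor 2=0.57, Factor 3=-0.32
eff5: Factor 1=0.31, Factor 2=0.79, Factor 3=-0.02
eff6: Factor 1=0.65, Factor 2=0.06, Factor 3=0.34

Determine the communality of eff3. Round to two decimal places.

h² = (-0.05)² + 0.30² + (-0.77)² = 0.0025 + 0.0900 + 0.5929 = 0.6854

0.69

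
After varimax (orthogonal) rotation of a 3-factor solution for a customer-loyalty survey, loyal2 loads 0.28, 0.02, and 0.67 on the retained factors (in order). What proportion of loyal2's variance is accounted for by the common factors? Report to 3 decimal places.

h² = 0.28² + 0.02² + 0.67² = 0.0784 + 0.0004 + 0.4489 = 0.5277

0.528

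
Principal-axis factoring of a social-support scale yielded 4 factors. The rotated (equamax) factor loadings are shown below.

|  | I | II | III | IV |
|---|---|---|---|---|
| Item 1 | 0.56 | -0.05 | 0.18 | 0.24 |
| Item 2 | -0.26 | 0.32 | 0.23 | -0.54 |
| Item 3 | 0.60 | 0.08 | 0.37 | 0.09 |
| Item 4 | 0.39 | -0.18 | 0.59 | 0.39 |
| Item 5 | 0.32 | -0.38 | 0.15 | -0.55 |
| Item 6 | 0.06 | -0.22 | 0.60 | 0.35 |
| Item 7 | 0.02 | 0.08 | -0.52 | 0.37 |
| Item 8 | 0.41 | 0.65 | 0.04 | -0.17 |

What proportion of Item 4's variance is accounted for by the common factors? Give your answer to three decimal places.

h² = 0.39² + (-0.18)² + 0.59² + 0.39² = 0.1521 + 0.0324 + 0.3481 + 0.1521 = 0.6847

0.685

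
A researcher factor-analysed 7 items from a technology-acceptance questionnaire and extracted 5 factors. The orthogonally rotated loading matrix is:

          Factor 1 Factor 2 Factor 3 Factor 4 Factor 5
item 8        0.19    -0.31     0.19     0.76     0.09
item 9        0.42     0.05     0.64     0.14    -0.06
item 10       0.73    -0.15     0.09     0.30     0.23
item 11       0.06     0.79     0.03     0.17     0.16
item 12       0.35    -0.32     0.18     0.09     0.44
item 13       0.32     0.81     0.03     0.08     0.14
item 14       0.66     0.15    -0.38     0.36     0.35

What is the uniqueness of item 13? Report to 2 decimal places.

h² = 0.32² + 0.81² + 0.03² + 0.08² + 0.14² = 0.1024 + 0.6561 + 0.0009 + 0.0064 + 0.0196 = 0.7854
Uniqueness u² = 1 − h² = 1 − 0.7854 = 0.2146

0.21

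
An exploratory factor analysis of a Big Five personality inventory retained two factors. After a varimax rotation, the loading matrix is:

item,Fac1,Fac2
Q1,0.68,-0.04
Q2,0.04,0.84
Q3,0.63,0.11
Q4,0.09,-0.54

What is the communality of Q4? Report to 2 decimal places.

h² = 0.09² + (-0.54)² = 0.0081 + 0.2916 = 0.2997

0.30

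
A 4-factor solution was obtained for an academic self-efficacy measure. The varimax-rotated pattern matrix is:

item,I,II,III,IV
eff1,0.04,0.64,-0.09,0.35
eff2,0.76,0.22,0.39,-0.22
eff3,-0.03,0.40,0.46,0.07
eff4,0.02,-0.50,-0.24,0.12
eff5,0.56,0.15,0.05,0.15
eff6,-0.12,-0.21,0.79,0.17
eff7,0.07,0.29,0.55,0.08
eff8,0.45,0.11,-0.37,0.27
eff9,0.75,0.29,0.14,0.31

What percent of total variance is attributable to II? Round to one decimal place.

SS loadings for II = 0.64² + 0.22² + 0.40² + (-0.50)² + 0.15² + (-0.21)² + 0.29² + 0.11² + 0.29² = 1.1149
With 9 standardized items, total variance = 9. Proportion = 1.1149/9 = 0.1239 → 12.39%.

12.4%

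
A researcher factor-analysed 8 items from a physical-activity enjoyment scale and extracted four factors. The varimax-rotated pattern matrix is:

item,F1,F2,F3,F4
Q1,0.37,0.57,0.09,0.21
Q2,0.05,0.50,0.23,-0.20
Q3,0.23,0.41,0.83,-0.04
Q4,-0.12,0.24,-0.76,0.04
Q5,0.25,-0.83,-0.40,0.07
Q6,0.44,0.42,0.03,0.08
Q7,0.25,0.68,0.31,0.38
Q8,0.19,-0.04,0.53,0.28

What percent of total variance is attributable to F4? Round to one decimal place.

4.0%

SS loadings for F4 = 0.21² + (-0.20)² + (-0.04)² + 0.04² + 0.07² + 0.08² + 0.38² + 0.28² = 0.3214
With 8 standardized items, total variance = 8. Proportion = 0.3214/8 = 0.0402 → 4.02%.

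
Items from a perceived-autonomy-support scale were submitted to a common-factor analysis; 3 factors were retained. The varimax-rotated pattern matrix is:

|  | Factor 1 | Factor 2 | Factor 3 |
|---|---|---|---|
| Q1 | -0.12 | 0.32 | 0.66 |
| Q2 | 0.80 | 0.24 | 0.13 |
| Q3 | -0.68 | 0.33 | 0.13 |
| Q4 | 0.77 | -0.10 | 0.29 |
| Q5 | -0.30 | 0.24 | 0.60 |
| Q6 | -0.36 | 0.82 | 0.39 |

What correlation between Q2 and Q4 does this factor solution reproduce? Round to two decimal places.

r̂ = Σ λ_i·λ_j across factors = (0.80)(0.77) + (0.24)(-0.10) + (0.13)(0.29)
  = +0.6160 -0.0240 +0.0377 = 0.6297

0.63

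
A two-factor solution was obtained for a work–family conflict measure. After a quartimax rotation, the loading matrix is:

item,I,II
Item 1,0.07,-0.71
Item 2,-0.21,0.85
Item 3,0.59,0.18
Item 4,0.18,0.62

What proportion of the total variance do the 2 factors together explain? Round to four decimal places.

Communalities: 0.5090, 0.7666, 0.3805, 0.4168; Σh² = 2.0729.
Total variance with 4 standardized items is 4, so the solution explains 2.0729/4 = 0.5182.

0.5182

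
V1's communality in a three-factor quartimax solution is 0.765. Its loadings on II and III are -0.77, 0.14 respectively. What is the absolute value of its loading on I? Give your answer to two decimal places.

0.39

Under orthogonal rotation h² = Σλ², so λ_I² = h² − (0.6125) = 0.765 − 0.6125 = 0.1525.
|λ| = √0.1525 = 0.3905.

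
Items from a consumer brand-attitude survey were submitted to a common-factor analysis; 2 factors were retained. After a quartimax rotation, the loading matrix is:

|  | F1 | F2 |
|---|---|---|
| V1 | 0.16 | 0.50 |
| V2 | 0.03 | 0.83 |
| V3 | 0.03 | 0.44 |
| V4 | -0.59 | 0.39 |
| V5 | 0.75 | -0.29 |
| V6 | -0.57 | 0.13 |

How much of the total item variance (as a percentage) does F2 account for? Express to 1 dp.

23.1%

SS loadings for F2 = 0.50² + 0.83² + 0.44² + 0.39² + (-0.29)² + 0.13² = 1.3856
With 6 standardized items, total variance = 6. Proportion = 1.3856/6 = 0.2309 → 23.09%.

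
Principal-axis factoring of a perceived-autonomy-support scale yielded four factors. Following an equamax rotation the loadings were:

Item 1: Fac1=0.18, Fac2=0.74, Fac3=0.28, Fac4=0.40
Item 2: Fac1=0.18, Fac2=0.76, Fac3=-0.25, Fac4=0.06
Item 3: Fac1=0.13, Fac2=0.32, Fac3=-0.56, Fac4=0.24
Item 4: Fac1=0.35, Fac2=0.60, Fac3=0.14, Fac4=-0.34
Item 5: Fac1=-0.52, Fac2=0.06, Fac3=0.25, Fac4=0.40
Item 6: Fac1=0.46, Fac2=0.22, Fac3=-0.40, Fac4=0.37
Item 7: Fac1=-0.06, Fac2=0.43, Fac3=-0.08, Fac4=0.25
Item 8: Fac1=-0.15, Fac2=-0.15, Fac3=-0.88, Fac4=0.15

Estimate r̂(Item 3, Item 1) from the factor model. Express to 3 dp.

0.199

r̂ = Σ λ_i·λ_j across factors = (0.13)(0.18) + (0.32)(0.74) + (-0.56)(0.28) + (0.24)(0.40)
  = +0.0234 +0.2368 -0.1568 +0.0960 = 0.1994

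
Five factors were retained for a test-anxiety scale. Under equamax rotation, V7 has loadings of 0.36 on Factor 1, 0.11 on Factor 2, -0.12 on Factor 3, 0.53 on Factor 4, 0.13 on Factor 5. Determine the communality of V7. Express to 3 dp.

0.454

h² = 0.36² + 0.11² + (-0.12)² + 0.53² + 0.13² = 0.1296 + 0.0121 + 0.0144 + 0.2809 + 0.0169 = 0.4539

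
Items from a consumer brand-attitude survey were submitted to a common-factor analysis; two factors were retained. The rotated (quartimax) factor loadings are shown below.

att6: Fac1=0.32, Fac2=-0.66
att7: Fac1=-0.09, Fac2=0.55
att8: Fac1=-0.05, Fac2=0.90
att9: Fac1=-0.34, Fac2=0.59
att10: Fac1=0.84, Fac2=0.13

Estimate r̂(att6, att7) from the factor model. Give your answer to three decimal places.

r̂ = Σ λ_i·λ_j across factors = (0.32)(-0.09) + (-0.66)(0.55)
  = -0.0288 -0.3630 = -0.3918

-0.392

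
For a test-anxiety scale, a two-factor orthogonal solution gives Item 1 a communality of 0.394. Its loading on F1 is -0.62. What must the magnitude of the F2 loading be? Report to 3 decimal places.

Under orthogonal rotation h² = Σλ², so λ_F2² = h² − (0.3844) = 0.394 − 0.3844 = 0.0096.
|λ| = √0.0096 = 0.0980.

0.098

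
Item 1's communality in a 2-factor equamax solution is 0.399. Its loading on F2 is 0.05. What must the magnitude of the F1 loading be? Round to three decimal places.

Under orthogonal rotation h² = Σλ², so λ_F1² = h² − (0.0025) = 0.399 − 0.0025 = 0.3965.
|λ| = √0.3965 = 0.6297.

0.630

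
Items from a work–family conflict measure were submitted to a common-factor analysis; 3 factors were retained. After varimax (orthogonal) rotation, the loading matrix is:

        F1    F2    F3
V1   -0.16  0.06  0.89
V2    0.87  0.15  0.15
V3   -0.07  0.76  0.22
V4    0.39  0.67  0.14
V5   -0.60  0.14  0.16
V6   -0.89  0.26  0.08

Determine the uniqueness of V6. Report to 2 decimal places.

h² = (-0.89)² + 0.26² + 0.08² = 0.7921 + 0.0676 + 0.0064 = 0.8661
Uniqueness u² = 1 − h² = 1 − 0.8661 = 0.1339

0.13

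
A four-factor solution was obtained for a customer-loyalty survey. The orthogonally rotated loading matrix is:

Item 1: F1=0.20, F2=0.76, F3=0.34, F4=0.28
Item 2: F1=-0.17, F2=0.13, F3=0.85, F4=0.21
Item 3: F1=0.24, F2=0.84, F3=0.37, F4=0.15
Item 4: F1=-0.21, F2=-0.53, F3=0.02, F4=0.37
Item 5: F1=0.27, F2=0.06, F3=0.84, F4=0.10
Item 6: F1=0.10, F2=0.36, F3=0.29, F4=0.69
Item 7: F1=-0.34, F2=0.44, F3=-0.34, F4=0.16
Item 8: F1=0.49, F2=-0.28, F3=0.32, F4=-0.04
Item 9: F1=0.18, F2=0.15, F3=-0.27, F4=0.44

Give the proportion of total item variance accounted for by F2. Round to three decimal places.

SS loadings for F2 = 0.76² + 0.13² + 0.84² + (-0.53)² + 0.06² + 0.36² + 0.44² + (-0.28)² + 0.15² = 2.0087
Proportion of variance = 2.0087 / 9 = 0.2232.

0.223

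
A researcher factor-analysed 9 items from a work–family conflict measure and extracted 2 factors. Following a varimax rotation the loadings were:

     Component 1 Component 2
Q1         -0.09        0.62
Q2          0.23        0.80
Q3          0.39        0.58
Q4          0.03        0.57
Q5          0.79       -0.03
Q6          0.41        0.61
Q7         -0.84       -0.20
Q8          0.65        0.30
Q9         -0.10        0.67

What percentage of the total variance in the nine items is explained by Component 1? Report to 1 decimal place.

23.8%

SS loadings for Component 1 = (-0.09)² + 0.23² + 0.39² + 0.03² + 0.79² + 0.41² + (-0.84)² + 0.65² + (-0.10)² = 2.1443
With 9 standardized items, total variance = 9. Proportion = 2.1443/9 = 0.2383 → 23.83%.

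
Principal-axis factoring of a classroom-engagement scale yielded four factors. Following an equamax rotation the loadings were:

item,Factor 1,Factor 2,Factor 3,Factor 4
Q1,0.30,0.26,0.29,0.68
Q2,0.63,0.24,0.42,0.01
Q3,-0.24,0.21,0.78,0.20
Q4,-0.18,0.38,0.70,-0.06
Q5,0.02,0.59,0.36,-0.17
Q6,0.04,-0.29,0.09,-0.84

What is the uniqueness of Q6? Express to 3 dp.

0.201

h² = 0.04² + (-0.29)² + 0.09² + (-0.84)² = 0.0016 + 0.0841 + 0.0081 + 0.7056 = 0.7994
Uniqueness u² = 1 − h² = 1 − 0.7994 = 0.2006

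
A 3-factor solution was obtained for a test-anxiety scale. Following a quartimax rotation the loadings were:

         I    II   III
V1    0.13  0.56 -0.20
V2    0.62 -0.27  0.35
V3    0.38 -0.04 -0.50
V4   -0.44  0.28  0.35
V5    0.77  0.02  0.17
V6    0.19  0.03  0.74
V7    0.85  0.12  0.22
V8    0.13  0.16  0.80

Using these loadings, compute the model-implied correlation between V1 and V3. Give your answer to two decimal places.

0.13

r̂ = Σ λ_i·λ_j across factors = (0.13)(0.38) + (0.56)(-0.04) + (-0.20)(-0.50)
  = +0.0494 -0.0224 +0.1000 = 0.1270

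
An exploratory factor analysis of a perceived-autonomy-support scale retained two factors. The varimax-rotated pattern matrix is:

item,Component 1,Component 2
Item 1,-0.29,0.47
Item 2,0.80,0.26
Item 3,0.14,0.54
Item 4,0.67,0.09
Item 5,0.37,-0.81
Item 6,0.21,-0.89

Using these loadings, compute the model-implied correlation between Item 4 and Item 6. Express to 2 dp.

r̂ = Σ λ_i·λ_j across factors = (0.67)(0.21) + (0.09)(-0.89)
  = +0.1407 -0.0801 = 0.0606

0.06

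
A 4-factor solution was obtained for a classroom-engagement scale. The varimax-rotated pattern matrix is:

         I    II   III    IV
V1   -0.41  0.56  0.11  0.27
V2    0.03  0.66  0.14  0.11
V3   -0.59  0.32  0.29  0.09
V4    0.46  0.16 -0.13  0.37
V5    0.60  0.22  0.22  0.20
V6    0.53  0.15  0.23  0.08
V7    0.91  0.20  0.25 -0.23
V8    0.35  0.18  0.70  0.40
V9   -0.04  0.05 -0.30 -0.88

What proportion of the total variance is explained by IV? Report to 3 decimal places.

0.140

SS loadings for IV = 0.27² + 0.11² + 0.09² + 0.37² + 0.20² + 0.08² + (-0.23)² + 0.40² + (-0.88)² = 1.2637
Proportion of variance = 1.2637 / 9 = 0.1404.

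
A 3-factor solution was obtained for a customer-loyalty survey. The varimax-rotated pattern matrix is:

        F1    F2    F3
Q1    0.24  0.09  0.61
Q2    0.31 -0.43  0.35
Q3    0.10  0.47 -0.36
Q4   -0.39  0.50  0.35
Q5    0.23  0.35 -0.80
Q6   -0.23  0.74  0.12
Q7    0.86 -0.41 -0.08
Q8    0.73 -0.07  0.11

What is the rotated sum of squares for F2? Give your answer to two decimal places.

SS loadings for F2 = 0.09² + (-0.43)² + 0.47² + 0.50² + 0.35² + 0.74² + (-0.41)² + (-0.07)² = 0.0081 + 0.1849 + 0.2209 + 0.2500 + 0.1225 + 0.5476 + 0.1681 + 0.0049 = 1.5070

1.51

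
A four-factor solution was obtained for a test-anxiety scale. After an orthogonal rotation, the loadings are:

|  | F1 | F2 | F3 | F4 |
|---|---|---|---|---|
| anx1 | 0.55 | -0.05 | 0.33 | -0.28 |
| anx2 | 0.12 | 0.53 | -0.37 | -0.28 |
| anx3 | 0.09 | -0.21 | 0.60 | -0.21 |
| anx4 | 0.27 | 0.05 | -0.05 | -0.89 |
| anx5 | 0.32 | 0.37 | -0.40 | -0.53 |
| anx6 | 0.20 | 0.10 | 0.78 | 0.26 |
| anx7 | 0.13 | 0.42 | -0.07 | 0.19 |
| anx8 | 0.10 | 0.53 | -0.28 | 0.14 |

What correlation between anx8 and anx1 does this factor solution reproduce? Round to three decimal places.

r̂ = Σ λ_i·λ_j across factors = (0.10)(0.55) + (0.53)(-0.05) + (-0.28)(0.33) + (0.14)(-0.28)
  = +0.0550 -0.0265 -0.0924 -0.0392 = -0.1031

-0.103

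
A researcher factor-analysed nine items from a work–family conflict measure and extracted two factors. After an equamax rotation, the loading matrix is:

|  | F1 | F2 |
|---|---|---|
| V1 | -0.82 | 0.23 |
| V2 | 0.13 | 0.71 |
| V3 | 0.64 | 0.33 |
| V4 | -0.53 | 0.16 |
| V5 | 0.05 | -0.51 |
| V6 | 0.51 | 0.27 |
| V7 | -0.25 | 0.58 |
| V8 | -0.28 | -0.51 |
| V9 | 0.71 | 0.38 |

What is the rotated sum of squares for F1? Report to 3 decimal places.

SS loadings for F1 = (-0.82)² + 0.13² + 0.64² + (-0.53)² + 0.05² + 0.51² + (-0.25)² + (-0.28)² + 0.71² = 0.6724 + 0.0169 + 0.4096 + 0.2809 + 0.0025 + 0.2601 + 0.0625 + 0.0784 + 0.5041 = 2.2874

2.287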